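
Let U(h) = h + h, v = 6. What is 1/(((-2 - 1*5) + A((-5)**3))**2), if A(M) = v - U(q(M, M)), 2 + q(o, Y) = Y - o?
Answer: 1/9 ≈ 0.11111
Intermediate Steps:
q(o, Y) = -2 + Y - o (q(o, Y) = -2 + (Y - o) = -2 + Y - o)
U(h) = 2*h
A(M) = 10 (A(M) = 6 - 2*(-2 + M - M) = 6 - 2*(-2) = 6 - 1*(-4) = 6 + 4 = 10)
1/(((-2 - 1*5) + A((-5)**3))**2) = 1/(((-2 - 1*5) + 10)**2) = 1/(((-2 - 5) + 10)**2) = 1/((-7 + 10)**2) = 1/(3**2) = 1/9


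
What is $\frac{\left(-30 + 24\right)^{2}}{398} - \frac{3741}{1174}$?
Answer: $- \frac{723327}{233626} \approx -3.0961$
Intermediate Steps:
$\frac{\left(-30 + 24\right)^{2}}{398} - \frac{3741}{1174} = \left(-6\right)^{2} \cdot \frac{1}{398} - \frac{3741}{1174} = 36 \cdot \frac{1}{398} - \frac{3741}{1174} = \frac{18}{199} - \frac{3741}{1174} = - \frac{723327}{233626}$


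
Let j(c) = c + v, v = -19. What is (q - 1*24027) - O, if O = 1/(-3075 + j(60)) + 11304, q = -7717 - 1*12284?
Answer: -167877287/3034 ≈ -55332.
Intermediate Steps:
j(c) = -19 + c (j(c) = c - 19 = -19 + c)
q = -20001 (q = -7717 - 12284 = -20001)
O = 34296335/3034 (O = 1/(-3075 + (-19 + 60)) + 11304 = 1/(-3075 + 41) + 11304 = 1/(-3034) + 11304 = -1/3034 + 11304 = 34296335/3034 ≈ 11304.)
(q - 1*24027) - O = (-20001 - 1*24027) - 1*34296335/3034 = (-20001 - 24027) - 34296335/3034 = -44028 - 34296335/3034 = -167877287/3034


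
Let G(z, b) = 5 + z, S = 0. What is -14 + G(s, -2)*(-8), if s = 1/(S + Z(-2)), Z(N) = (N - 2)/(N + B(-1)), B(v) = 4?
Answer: -50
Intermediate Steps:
Z(N) = (-2 + N)/(4 + N) (Z(N) = (N - 2)/(N + 4) = (-2 + N)/(4 + N))
s = -½ (s = 1/(0 + (-2 - 2)/(4 - 2)) = 1/(0 - 4/2) = 1/(0 + (½)*(-4)) = 1/(0 - 2) = 1/(-2) = -½ ≈ -0.50000)
-14 + G(s, -2)*(-8) = -14 + (5 - ½)*(-8) = -14 + (9/2)*(-8) = -14 - 36 = -50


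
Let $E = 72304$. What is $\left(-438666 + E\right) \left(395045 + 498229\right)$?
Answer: $-327261649188$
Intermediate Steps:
$\left(-438666 + E\right) \left(395045 + 498229\right) = \left(-438666 + 72304\right) \left(395045 + 498229\right) = \left(-366362\right) 893274 = -327261649188$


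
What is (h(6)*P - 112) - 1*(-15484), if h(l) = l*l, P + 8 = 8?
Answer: 15372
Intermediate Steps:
P = 0 (P = -8 + 8 = 0)
h(l) = l**2
(h(6)*P - 112) - 1*(-15484) = (6**2*0 - 112) - 1*(-15484) = (36*0 - 112) + 15484 = (0 - 112) + 15484 = -112 + 15484 = 15372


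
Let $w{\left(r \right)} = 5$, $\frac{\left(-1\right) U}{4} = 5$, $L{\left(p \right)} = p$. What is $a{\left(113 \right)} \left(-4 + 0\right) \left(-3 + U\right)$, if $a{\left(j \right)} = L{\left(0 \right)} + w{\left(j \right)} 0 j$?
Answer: $0$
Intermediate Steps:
$U = -20$ ($U = \left(-4\right) 5 = -20$)
$a{\left(j \right)} = 0$ ($a{\left(j \right)} = 0 + 5 \cdot 0 j = 0 + 5 \cdot 0 = 0 + 0 = 0$)
$a{\left(113 \right)} \left(-4 + 0\right) \left(-3 + U\right) = 0 \left(-4 + 0\right) \left(-3 - 20\right) = 0 \left(\left(-4\right) \left(-23\right)\right) = 0 \cdot 92 = 0$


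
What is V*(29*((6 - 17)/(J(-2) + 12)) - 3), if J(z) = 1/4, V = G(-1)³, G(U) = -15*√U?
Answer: -4802625*I/49 ≈ -98013.0*I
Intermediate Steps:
G(U) = -15*√U
V = 3375*I (V = (-15*I)³ = 3375*I ≈ 3375.0*I)
J(z) = ¼ (J(z) = 1*(¼) = ¼)
V*(29*((6 - 17)/(J(-2) + 12)) - 3) = (3375*I)*(29*((6 - 17)/(¼ + 12)) - 3) = (3375*I)*(29*(-11/49/4) - 3) = (3375*I)*(29*(-11*4/49) - 3) = (3375*I)*(29*(-44/49) - 3) = (3375*I)*(-1276/49 - 3) = (3375*I)*(-1423/49) = -4802625*I/49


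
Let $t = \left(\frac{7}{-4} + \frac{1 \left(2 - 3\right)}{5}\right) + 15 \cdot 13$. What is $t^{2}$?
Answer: $\frac{14907321}{400} \approx 37268.0$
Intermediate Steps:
$t = \frac{3861}{20}$ ($t = \left(7 \left(- \frac{1}{4}\right) + 1 \left(-1\right) \frac{1}{5}\right) + 195 = \left(- \frac{7}{4} - \frac{1}{5}\right) + 195 = - \frac{39}{20} + 195 = \frac{3861}{20} \approx 193.05$)
$t^{2} = \left(\frac{3861}{20}\right)^{2} = \frac{14907321}{400}$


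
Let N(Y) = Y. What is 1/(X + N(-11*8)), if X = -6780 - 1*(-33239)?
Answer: 1/26371 ≈ 3.7920e-5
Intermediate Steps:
X = 26459 (X = -6780 + 33239 = 26459)
1/(X + N(-11*8)) = 1/(26459 - 11*8) = 1/(26459 - 88) = 1/26371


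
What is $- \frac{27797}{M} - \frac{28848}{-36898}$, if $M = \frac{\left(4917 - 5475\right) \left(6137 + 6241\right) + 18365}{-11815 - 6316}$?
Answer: $- \frac{9198703096727}{127087024991} \approx -72.381$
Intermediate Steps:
$M = \frac{6888559}{18131}$ ($M = \frac{\left(-558\right) 12378 + 18365}{-18131} = \left(-6906924 + 18365\right) \left(- \frac{1}{18131}\right) = \left(-6888559\right) \left(- \frac{1}{18131}\right) = \frac{6888559}{18131} \approx 379.93$)
$- \frac{27797}{M} - \frac{28848}{-36898} = - \frac{27797}{\frac{6888559}{18131}} - \frac{28848}{-36898} = \left(-27797\right) \frac{18131}{6888559} - - \frac{14424}{18449} = - \frac{503987407}{6888559} + \frac{14424}{18449} = - \frac{9198703096727}{127087024991}$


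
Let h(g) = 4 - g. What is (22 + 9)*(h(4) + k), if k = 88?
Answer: 2728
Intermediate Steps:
(22 + 9)*(h(4) + k) = (22 + 9)*((4 - 1*4) + 88) = 31*((4 - 4) + 88) = 31*(0 + 88) = 31*88 = 2728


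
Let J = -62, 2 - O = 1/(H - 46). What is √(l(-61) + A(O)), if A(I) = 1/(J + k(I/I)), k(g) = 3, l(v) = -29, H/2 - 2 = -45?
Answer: 4*I*√6313/59 ≈ 5.3867*I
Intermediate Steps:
H = -86 (H = 4 + 2*(-45) = 4 - 90 = -86)
O = 265/132 (O = 2 - 1/(-86 - 46) = 2 - 1/(-132) = 2 - 1*(-1/132) = 2 + 1/132 = 265/132 ≈ 2.0076)
A(I) = -1/59 (A(I) = 1/(-62 + 3) = 1/(-59) = -1/59)
√(l(-61) + A(O)) = √(-29 - 1/59) = √(-1712/59) = 4*I*√6313/59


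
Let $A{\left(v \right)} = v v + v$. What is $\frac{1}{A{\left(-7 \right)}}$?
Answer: $\frac{1}{42} \approx 0.02381$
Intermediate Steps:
$A{\left(v \right)} = v + v^{2}$ ($A{\left(v \right)} = v^{2} + v = v + v^{2}$)
$\frac{1}{A{\left(-7 \right)}} = \frac{1}{\left(-7\right) \left(1 - 7\right)} = \frac{1}{\left(-7\right) \left(-6\right)} = \frac{1}{42}$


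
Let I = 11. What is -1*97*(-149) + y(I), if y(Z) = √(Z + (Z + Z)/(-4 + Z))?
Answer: 14453 + 3*√77/7 ≈ 14457.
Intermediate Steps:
y(Z) = √(Z + 2*Z/(-4 + Z)) (y(Z) = √(Z + (2*Z)/(-4 + Z)) = √(Z + 2*Z/(-4 + Z)))
-1*97*(-149) + y(I) = -1*97*(-149) + √(11*(-2 + 11)/(-4 + 11)) = -97*(-149) + √(11*9/7) = 14453 + √(11*(⅐)*9) = 14453 + √(99/7) = 14453 + 3*√77/7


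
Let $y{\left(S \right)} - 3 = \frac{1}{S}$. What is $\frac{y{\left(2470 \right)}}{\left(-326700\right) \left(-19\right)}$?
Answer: $\frac{7411}{15332031000} \approx 4.8337 \cdot 10^{-7}$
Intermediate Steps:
$y{\left(S \right)} = 3 + \frac{1}{S}$
$\frac{y{\left(2470 \right)}}{\left(-326700\right) \left(-19\right)} = \frac{3 + \frac{1}{2470}}{\left(-326700\right) \left(-19\right)} = \frac{3 + \frac{1}{2470}}{6207300} = \frac{7411}{2470} \cdot \frac{1}{6207300} = \frac{7411}{15332031000}$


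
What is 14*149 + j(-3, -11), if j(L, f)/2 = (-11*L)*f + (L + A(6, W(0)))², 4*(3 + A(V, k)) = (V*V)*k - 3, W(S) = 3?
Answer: 17441/8 ≈ 2180.1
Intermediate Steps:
A(V, k) = -15/4 + k*V²/4 (A(V, k) = -3 + ((V*V)*k - 3)/4 = -3 + (V²*k - 3)/4 = -3 + (k*V² - 3)/4 = -3 + (-3 + k*V²)/4 = -3 + (-¾ + k*V²/4) = -15/4 + k*V²/4)
j(L, f) = 2*(93/4 + L)² - 22*L*f (j(L, f) = 2*((-11*L)*f + (L + (-15/4 + (¼)*3*6²))²) = 2*(-11*L*f + (L + (-15/4 + (¼)*3*36))²) = 2*(-11*L*f + (L + (-15/4 + 27))²) = 2*(-11*L*f + (L + 93/4)²) = 2*(-11*L*f + (93/4 + L)²) = 2*((93/4 + L)² - 11*L*f) = 2*(93/4 + L)² - 22*L*f)
14*149 + j(-3, -11) = 14*149 + ((93 + 4*(-3))²/8 - 22*(-3)*(-11)) = 2086 + ((93 - 12)²/8 - 726) = 2086 + ((⅛)*81² - 726) = 2086 + ((⅛)*6561 - 726) = 2086 + (6561/8 - 726) = 2086 + 753/8 = 17441/8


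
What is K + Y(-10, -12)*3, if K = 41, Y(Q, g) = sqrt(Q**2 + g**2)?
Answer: 41 + 6*sqrt(61) ≈ 87.861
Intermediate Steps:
K + Y(-10, -12)*3 = 41 + sqrt((-10)**2 + (-12)**2)*3 = 41 + sqrt(100 + 144)*3 = 41 + sqrt(244)*3 = 41 + (2*sqrt(61))*3 = 41 + 6*sqrt(61)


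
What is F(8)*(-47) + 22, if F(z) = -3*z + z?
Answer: 774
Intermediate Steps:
F(z) = -2*z
F(8)*(-47) + 22 = -2*8*(-47) + 22 = -16*(-47) + 22 = 752 + 22 = 774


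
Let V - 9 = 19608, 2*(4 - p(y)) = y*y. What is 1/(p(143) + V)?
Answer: 2/18793 ≈ 0.00010642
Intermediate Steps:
p(y) = 4 - y**2/2 (p(y) = 4 - y*y/2 = 4 - y**2/2)
V = 19617 (V = 9 + 19608 = 19617)
1/(p(143) + V) = 1/((4 - 1/2*143**2) + 19617) = 1/((4 - 1/2*20449) + 19617) = 1/((4 - 20449/2) + 19617) = 1/(-20441/2 + 19617) = 1/(18793/2) = 2/18793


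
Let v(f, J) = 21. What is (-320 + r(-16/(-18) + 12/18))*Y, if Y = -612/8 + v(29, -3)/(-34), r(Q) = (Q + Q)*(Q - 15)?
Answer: 753388/27 ≈ 27903.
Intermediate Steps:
r(Q) = 2*Q*(-15 + Q) (r(Q) = (2*Q)*(-15 + Q) = 2*Q*(-15 + Q))
Y = -1311/17 (Y = -612/8 + 21/(-34) = -612*1/8 + 21*(-1/34) = -153/2 - 21/34 = -1311/17 ≈ -77.118)
(-320 + r(-16/(-18) + 12/18))*Y = (-320 + 2*(-16/(-18) + 12/18)*(-15 + (-16/(-18) + 12/18)))*(-1311/17) = (-320 + 2*(-16*(-1/18) + 12*(1/18))*(-15 + (-16*(-1/18) + 12*(1/18))))*(-1311/17) = (-320 + 2*(8/9 + 2/3)*(-15 + (8/9 + 2/3)))*(-1311/17) = (-320 + 2*(14/9)*(-15 + 14/9))*(-1311/17) = (-320 + 2*(14/9)*(-121/9))*(-1311/17) = (-320 - 3388/81)*(-1311/17) = -29308/81*(-1311/17) = 753388/27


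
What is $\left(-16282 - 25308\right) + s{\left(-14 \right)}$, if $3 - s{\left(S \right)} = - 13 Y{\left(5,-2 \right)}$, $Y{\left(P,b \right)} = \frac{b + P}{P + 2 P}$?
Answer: $- \frac{207922}{5} \approx -41584.0$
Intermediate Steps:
$Y{\left(P,b \right)} = \frac{P + b}{3 P}$
$s{\left(S \right)} = \frac{28}{5}$ ($s{\left(S \right)} = 3 - - 13 \frac{5 - 2}{3 \cdot 5} = 3 - - 13 \cdot \frac{1}{3} \cdot \frac{1}{5} \cdot 3 = 3 - \left(-13\right) \frac{1}{5} = 3 - - \frac{13}{5} = 3 + \frac{13}{5} = \frac{28}{5}$)
$\left(-16282 - 25308\right) + s{\left(-14 \right)} = \left(-16282 - 25308\right) + \frac{28}{5} = -41590 + \frac{28}{5} = - \frac{207922}{5}$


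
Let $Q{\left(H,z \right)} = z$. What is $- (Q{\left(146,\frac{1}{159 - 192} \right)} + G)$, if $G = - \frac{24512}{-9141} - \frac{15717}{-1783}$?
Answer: $- \frac{186880102}{16298403} \approx -11.466$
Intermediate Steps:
$G = \frac{187373993}{16298403}$ ($G = \left(-24512\right) \left(- \frac{1}{9141}\right) - - \frac{15717}{1783} = \frac{24512}{9141} + \frac{15717}{1783} = \frac{187373993}{16298403} \approx 11.496$)
$- (Q{\left(146,\frac{1}{159 - 192} \right)} + G) = - (\frac{1}{159 - 192} + \frac{187373993}{16298403}) = - (\frac{1}{-33} + \frac{187373993}{16298403}) = - (- \frac{1}{33} + \frac{187373993}{16298403}) = \left(-1\right) \frac{186880102}{16298403} = - \frac{186880102}{16298403}$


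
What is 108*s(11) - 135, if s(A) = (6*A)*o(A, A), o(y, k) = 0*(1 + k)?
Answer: -135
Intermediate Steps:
o(y, k) = 0
s(A) = 0 (s(A) = (6*A)*0 = 0)
108*s(11) - 135 = 108*0 - 135 = 0 - 135 = -135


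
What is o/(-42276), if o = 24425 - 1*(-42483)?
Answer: -16727/10569 ≈ -1.5826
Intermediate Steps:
o = 66908 (o = 24425 + 42483 = 66908)
o/(-42276) = 66908/(-42276) = 66908*(-1/42276) = -16727/10569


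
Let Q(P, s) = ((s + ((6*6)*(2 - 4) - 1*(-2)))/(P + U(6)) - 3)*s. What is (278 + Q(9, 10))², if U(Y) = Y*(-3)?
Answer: 891136/9 ≈ 99015.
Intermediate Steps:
U(Y) = -3*Y
Q(P, s) = s*(-3 + (-70 + s)/(-18 + P)) (Q(P, s) = ((s + ((6*6)*(2 - 4) - 1*(-2)))/(P - 3*6) - 3)*s = ((s + (36*(-2) + 2))/(P - 18) - 3)*s = ((s + (-72 + 2))/(-18 + P) - 3)*s = ((s - 70)/(-18 + P) - 3)*s = ((-70 + s)/(-18 + P) - 3)*s = (-3 + (-70 + s)/(-18 + P))*s = s*(-3 + (-70 + s)/(-18 + P)))
(278 + Q(9, 10))² = (278 + 10*(-16 + 10 - 3*9)/(-18 + 9))² = (278 + 10*(-16 + 10 - 27)/(-9))² = (278 + 10*(-⅑)*(-33))² = (278 + 110/3)² = (944/3)² = 891136/9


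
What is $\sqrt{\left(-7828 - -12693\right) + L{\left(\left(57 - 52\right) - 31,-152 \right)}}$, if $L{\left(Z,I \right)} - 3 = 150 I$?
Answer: $2 i \sqrt{4483} \approx 133.91 i$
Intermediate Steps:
$L{\left(Z,I \right)} = 3 + 150 I$
$\sqrt{\left(-7828 - -12693\right) + L{\left(\left(57 - 52\right) - 31,-152 \right)}} = \sqrt{\left(-7828 - -12693\right) + \left(3 + 150 \left(-152\right)\right)} = \sqrt{\left(-7828 + 12693\right) + \left(3 - 22800\right)} = \sqrt{4865 - 22797} = \sqrt{-17932} = 2 i \sqrt{4483}$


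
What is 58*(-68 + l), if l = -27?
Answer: -5510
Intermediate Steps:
58*(-68 + l) = 58*(-68 - 27) = 58*(-95) = -5510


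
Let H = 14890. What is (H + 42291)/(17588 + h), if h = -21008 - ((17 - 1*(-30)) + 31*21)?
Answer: -57181/4118 ≈ -13.886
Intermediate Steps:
h = -21706 (h = -21008 - ((17 + 30) + 651) = -21008 - (47 + 651) = -21008 - 1*698 = -21008 - 698 = -21706)
(H + 42291)/(17588 + h) = (14890 + 42291)/(17588 - 21706) = 57181/(-4118) = 57181*(-1/4118) = -57181/4118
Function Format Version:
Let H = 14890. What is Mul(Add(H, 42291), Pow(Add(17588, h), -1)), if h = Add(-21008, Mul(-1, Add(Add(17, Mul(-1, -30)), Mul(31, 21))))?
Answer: Rational(-57181, 4118) ≈ -13.886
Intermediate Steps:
h = -21706 (h = Add(-21008, Mul(-1, Add(Add(17, 30), 651))) = Add(-21008, Mul(-1, Add(47, 651))) = Add(-21008, Mul(-1, 698)) = Add(-21008, -698) = -21706)
Mul(Add(H, 42291), Pow(Add(17588, h), -1)) = Mul(Add(14890, 42291), Pow(Add(17588, -21706), -1)) = Mul(57181, Pow(-4118, -1)) = Mul(57181, Rational(-1, 4118)) = Rational(-57181, 4118)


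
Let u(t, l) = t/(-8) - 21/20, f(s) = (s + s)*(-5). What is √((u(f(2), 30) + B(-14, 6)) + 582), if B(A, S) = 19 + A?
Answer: √58845/10 ≈ 24.258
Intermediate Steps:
f(s) = -10*s (f(s) = (2*s)*(-5) = -10*s)
u(t, l) = -21/20 - t/8 (u(t, l) = t*(-⅛) - 21*1/20 = -t/8 - 21/20 = -21/20 - t/8)
√((u(f(2), 30) + B(-14, 6)) + 582) = √(((-21/20 - (-5)*2/4) + (19 - 14)) + 582) = √(((-21/20 - ⅛*(-20)) + 5) + 582) = √(((-21/20 + 5/2) + 5) + 582) = √((29/20 + 5) + 582) = √(129/20 + 582) = √(11769/20) = √58845/10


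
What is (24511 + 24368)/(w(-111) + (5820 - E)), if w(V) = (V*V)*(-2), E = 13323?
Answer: -16293/10715 ≈ -1.5206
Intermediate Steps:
w(V) = -2*V² (w(V) = V²*(-2) = -2*V²)
(24511 + 24368)/(w(-111) + (5820 - E)) = (24511 + 24368)/(-2*(-111)² + (5820 - 1*13323)) = 48879/(-2*12321 + (5820 - 13323)) = 48879/(-24642 - 7503) = 48879/(-32145) = 48879*(-1/32145) = -16293/10715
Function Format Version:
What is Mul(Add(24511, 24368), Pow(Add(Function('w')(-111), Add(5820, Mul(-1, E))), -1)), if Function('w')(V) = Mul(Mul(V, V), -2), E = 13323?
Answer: Rational(-16293, 10715) ≈ -1.5206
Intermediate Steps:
Function('w')(V) = Mul(-2, Pow(V, 2)) (Function('w')(V) = Mul(Pow(V, 2), -2) = Mul(-2, Pow(V, 2)))
Mul(Add(24511, 24368), Pow(Add(Function('w')(-111), Add(5820, Mul(-1, E))), -1)) = Mul(Add(24511, 24368), Pow(Add(Mul(-2, Pow(-111, 2)), Add(5820, Mul(-1, 13323))), -1)) = Mul(48879, Pow(Add(Mul(-2, 12321), Add(5820, -13323)), -1)) = Mul(48879, Pow(Add(-24642, -7503), -1)) = Mul(48879, Pow(-32145, -1)) = Mul(48879, Rational(-1, 32145)) = Rational(-16293, 10715)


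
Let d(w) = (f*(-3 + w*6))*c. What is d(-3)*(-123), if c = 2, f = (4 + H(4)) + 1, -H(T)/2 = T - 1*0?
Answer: -15498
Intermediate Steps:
H(T) = -2*T (H(T) = -2*(T - 1*0) = -2*(T + 0) = -2*T)
f = -3 (f = (4 - 2*4) + 1 = (4 - 8) + 1 = -4 + 1 = -3)
d(w) = 18 - 36*w (d(w) = -3*(-3 + w*6)*2 = -3*(-3 + 6*w)*2 = (9 - 18*w)*2 = 18 - 36*w)
d(-3)*(-123) = (18 - 36*(-3))*(-123) = (18 + 108)*(-123) = 126*(-123) = -15498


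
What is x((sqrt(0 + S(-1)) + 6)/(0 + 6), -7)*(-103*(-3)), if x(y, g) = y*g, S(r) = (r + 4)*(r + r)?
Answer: -2163 - 721*I*sqrt(6)/2 ≈ -2163.0 - 883.04*I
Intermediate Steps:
S(r) = 2*r*(4 + r) (S(r) = (4 + r)*(2*r) = 2*r*(4 + r))
x(y, g) = g*y
x((sqrt(0 + S(-1)) + 6)/(0 + 6), -7)*(-103*(-3)) = (-7*(sqrt(0 + 2*(-1)*(4 - 1)) + 6)/(0 + 6))*(-103*(-3)) = -7*(sqrt(0 + 2*(-1)*3) + 6)/6*309 = -7*(sqrt(0 - 6) + 6)/6*309 = -7*(sqrt(-6) + 6)/6*309 = -7*(I*sqrt(6) + 6)/6*309 = -7*(6 + I*sqrt(6))/6*309 = -7*(1 + I*sqrt(6)/6)*309 = (-7 - 7*I*sqrt(6)/6)*309 = -2163 - 721*I*sqrt(6)/2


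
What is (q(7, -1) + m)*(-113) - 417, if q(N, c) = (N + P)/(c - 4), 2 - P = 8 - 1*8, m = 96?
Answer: -55308/5 ≈ -11062.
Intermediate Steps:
P = 2 (P = 2 - (8 - 1*8) = 2 - (8 - 8) = 2 - 1*0 = 2 + 0 = 2)
q(N, c) = (2 + N)/(-4 + c) (q(N, c) = (N + 2)/(c - 4) = (2 + N)/(-4 + c))
(q(7, -1) + m)*(-113) - 417 = ((2 + 7)/(-4 - 1) + 96)*(-113) - 417 = (9/(-5) + 96)*(-113) - 417 = (-⅕*9 + 96)*(-113) - 417 = (-9/5 + 96)*(-113) - 417 = (471/5)*(-113) - 417 = -53223/5 - 417 = -55308/5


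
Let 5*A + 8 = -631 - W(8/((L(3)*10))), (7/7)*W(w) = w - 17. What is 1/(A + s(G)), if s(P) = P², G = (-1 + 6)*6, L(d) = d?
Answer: 75/58166 ≈ 0.0012894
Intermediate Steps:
W(w) = -17 + w (W(w) = w - 17 = -17 + w)
G = 30 (G = 5*6 = 30)
A = -9334/75 (A = -8/5 + (-631 - (-17 + 8/((3*10))))/5 = -8/5 + (-631 - (-17 + 8/30))/5 = -8/5 + (-631 - (-17 + 8*(1/30)))/5 = -8/5 + (-631 - (-17 + 4/15))/5 = -8/5 + (-631 - 1*(-251/15))/5 = -8/5 + (-631 + 251/15)/5 = -8/5 + (⅕)*(-9214/15) = -8/5 - 9214/75 = -9334/75 ≈ -124.45)
1/(A + s(G)) = 1/(-9334/75 + 30²) = 1/(-9334/75 + 900) = 1/(58166/75) = 75/58166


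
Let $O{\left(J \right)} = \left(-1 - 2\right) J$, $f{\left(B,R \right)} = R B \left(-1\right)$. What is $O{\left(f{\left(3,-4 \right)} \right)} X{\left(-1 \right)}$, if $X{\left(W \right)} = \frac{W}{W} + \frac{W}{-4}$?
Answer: $-45$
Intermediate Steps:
$f{\left(B,R \right)} = - B R$ ($f{\left(B,R \right)} = B R \left(-1\right) = - B R$)
$O{\left(J \right)} = - 3 J$
$X{\left(W \right)} = 1 - \frac{W}{4}$ ($X{\left(W \right)} = 1 + W \left(- \frac{1}{4}\right) = 1 - \frac{W}{4}$)
$O{\left(f{\left(3,-4 \right)} \right)} X{\left(-1 \right)} = - 3 \left(\left(-1\right) 3 \left(-4\right)\right) \left(1 - - \frac{1}{4}\right) = \left(-3\right) 12 \left(1 + \frac{1}{4}\right) = \left(-36\right) \frac{5}{4} = -45$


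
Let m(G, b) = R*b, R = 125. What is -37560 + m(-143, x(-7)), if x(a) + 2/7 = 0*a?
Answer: -263170/7 ≈ -37596.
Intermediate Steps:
x(a) = -2/7 (x(a) = -2/7 + 0*a = -2/7 + 0 = -2/7)
m(G, b) = 125*b
-37560 + m(-143, x(-7)) = -37560 + 125*(-2/7) = -37560 - 250/7 = -263170/7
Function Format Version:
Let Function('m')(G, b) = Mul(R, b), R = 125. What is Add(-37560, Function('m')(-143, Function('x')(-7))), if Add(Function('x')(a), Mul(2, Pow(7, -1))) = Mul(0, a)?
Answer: Rational(-263170, 7) ≈ -37596.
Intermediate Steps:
Function('x')(a) = Rational(-2, 7) (Function('x')(a) = Add(Rational(-2, 7), Mul(0, a)) = Add(Rational(-2, 7), 0) = Rational(-2, 7))
Function('m')(G, b) = Mul(125, b)
Add(-37560, Function('m')(-143, Function('x')(-7))) = Add(-37560, Mul(125, Rational(-2, 7))) = Add(-37560, Rational(-250, 7)) = Rational(-263170, 7)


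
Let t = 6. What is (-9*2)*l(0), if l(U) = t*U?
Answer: 0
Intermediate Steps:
l(U) = 6*U
(-9*2)*l(0) = (-9*2)*(6*0) = -18*0 = 0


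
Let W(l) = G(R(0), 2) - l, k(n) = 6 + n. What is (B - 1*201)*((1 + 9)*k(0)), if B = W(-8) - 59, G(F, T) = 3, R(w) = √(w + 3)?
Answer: -14940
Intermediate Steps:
R(w) = √(3 + w)
W(l) = 3 - l
B = -48 (B = (3 - 1*(-8)) - 59 = (3 + 8) - 59 = 11 - 59 = -48)
(B - 1*201)*((1 + 9)*k(0)) = (-48 - 1*201)*((1 + 9)*(6 + 0)) = (-48 - 201)*(10*6) = -249*60 = -14940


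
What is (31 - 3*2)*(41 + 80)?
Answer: 3025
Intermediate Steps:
(31 - 3*2)*(41 + 80) = (31 - 1*6)*121 = (31 - 6)*121 = 25*121 = 3025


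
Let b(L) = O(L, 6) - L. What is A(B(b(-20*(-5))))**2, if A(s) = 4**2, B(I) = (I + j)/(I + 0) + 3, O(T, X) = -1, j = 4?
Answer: 256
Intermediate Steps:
b(L) = -1 - L
B(I) = 3 + (4 + I)/I (B(I) = (I + 4)/(I + 0) + 3 = (4 + I)/I + 3 = 3 + (4 + I)/I)
A(s) = 16
A(B(b(-20*(-5))))**2 = 16**2 = 256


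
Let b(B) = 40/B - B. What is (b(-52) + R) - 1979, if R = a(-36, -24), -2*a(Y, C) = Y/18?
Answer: -25048/13 ≈ -1926.8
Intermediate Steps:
a(Y, C) = -Y/36 (a(Y, C) = -Y/(2*18) = -Y/36)
R = 1 (R = -1/36*(-36) = 1)
b(B) = -B + 40/B
(b(-52) + R) - 1979 = ((-1*(-52) + 40/(-52)) + 1) - 1979 = ((52 + 40*(-1/52)) + 1) - 1979 = ((52 - 10/13) + 1) - 1979 = (666/13 + 1) - 1979 = 679/13 - 1979 = -25048/13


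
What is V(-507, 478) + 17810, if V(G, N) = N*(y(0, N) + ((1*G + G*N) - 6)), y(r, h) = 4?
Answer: -116066880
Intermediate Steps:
V(G, N) = N*(-2 + G + G*N) (V(G, N) = N*(4 + ((1*G + G*N) - 6)) = N*(4 + ((G + G*N) - 6)) = N*(4 + (-6 + G + G*N)) = N*(-2 + G + G*N))
V(-507, 478) + 17810 = 478*(-2 - 507 - 507*478) + 17810 = 478*(-2 - 507 - 242346) + 17810 = 478*(-242855) + 17810 = -116084690 + 17810 = -116066880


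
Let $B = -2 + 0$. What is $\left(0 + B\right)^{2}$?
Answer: $4$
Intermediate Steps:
$B = -2$
$\left(0 + B\right)^{2} = \left(0 - 2\right)^{2} = \left(-2\right)^{2} = 4$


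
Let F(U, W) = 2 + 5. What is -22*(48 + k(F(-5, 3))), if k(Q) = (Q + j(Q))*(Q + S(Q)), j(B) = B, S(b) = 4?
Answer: -4444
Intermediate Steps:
F(U, W) = 7
k(Q) = 2*Q*(4 + Q) (k(Q) = (Q + Q)*(Q + 4) = (2*Q)*(4 + Q) = 2*Q*(4 + Q))
-22*(48 + k(F(-5, 3))) = -22*(48 + 2*7*(4 + 7)) = -22*(48 + 2*7*11) = -22*(48 + 154) = -22*202 = -4444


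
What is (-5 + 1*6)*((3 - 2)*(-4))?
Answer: -4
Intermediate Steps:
(-5 + 1*6)*((3 - 2)*(-4)) = (-5 + 6)*(1*(-4)) = 1*(-4) = -4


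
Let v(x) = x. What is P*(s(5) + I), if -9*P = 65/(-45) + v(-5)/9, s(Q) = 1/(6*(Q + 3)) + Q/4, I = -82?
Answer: -3875/216 ≈ -17.940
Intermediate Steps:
s(Q) = 1/(18 + 6*Q) + Q/4 (s(Q) = 1/(6*(3 + Q)) + Q*(¼) = 1/(18 + 6*Q) + Q/4)
P = 2/9 (P = -(65/(-45) - 5/9)/9 = -(65*(-1/45) - 5*⅑)/9 = -(-13/9 - 5/9)/9 = -⅑*(-2) = 2/9 ≈ 0.22222)
P*(s(5) + I) = 2*((2 + 3*5² + 9*5)/(12*(3 + 5)) - 82)/9 = 2*((1/12)*(2 + 3*25 + 45)/8 - 82)/9 = 2*((1/12)*(⅛)*(2 + 75 + 45) - 82)/9 = 2*((1/12)*(⅛)*122 - 82)/9 = 2*(61/48 - 82)/9 = (2/9)*(-3875/48) = -3875/216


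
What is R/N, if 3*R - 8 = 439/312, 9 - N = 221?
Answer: -2935/198432 ≈ -0.014791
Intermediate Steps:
N = -212 (N = 9 - 1*221 = 9 - 221 = -212)
R = 2935/936 (R = 8/3 + (439/312)/3 = 8/3 + (439*(1/312))/3 = 8/3 + (⅓)*(439/312) = 8/3 + 439/936 = 2935/936 ≈ 3.1357)
R/N = (2935/936)/(-212) = (2935/936)*(-1/212) = -2935/198432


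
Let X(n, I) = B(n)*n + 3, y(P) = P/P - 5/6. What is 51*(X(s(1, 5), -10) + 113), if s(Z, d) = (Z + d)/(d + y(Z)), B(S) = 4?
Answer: 190740/31 ≈ 6152.9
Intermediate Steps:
y(P) = ⅙ (y(P) = 1 - 5*⅙ = 1 - ⅚ = ⅙)
s(Z, d) = (Z + d)/(⅙ + d) (s(Z, d) = (Z + d)/(d + ⅙) = (Z + d)/(⅙ + d))
X(n, I) = 3 + 4*n (X(n, I) = 4*n + 3 = 3 + 4*n)
51*(X(s(1, 5), -10) + 113) = 51*((3 + 4*(6*(1 + 5)/(1 + 6*5))) + 113) = 51*((3 + 4*(6*6/(1 + 30))) + 113) = 51*((3 + 4*(6*6/31)) + 113) = 51*((3 + 4*(6*(1/31)*6)) + 113) = 51*((3 + 4*(36/31)) + 113) = 51*((3 + 144/31) + 113) = 51*(237/31 + 113) = 51*(3740/31) = 190740/31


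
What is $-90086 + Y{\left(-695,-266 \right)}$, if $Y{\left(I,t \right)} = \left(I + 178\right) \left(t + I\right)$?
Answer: $406751$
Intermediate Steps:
$Y{\left(I,t \right)} = \left(178 + I\right) \left(I + t\right)$
$-90086 + Y{\left(-695,-266 \right)} = -90086 + \left(\left(-695\right)^{2} + 178 \left(-695\right) + 178 \left(-266\right) - -184870\right) = -90086 + \left(483025 - 123710 - 47348 + 184870\right) = -90086 + 496837 = 406751$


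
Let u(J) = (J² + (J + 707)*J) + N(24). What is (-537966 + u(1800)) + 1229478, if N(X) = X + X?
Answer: 8444160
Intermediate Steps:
N(X) = 2*X
u(J) = 48 + J² + J*(707 + J) (u(J) = (J² + (J + 707)*J) + 2*24 = (J² + (707 + J)*J) + 48 = (J² + J*(707 + J)) + 48 = 48 + J² + J*(707 + J))
(-537966 + u(1800)) + 1229478 = (-537966 + (48 + 2*1800² + 707*1800)) + 1229478 = (-537966 + (48 + 2*3240000 + 1272600)) + 1229478 = (-537966 + (48 + 6480000 + 1272600)) + 1229478 = (-537966 + 7752648) + 1229478 = 7214682 + 1229478 = 8444160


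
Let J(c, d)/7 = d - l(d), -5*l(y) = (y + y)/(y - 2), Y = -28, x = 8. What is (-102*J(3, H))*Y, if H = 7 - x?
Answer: -86632/5 ≈ -17326.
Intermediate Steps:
H = -1 (H = 7 - 1*8 = 7 - 8 = -1)
l(y) = -2*y/(5*(-2 + y)) (l(y) = -(y + y)/(5*(y - 2)) = -2*y/(5*(-2 + y)))
J(c, d) = 7*d + 14*d/(-10 + 5*d) (J(c, d) = 7*(d - (-2)*d/(-10 + 5*d)) = 7*(d + 2*d/(-10 + 5*d)) = 7*d + 14*d/(-10 + 5*d))
(-102*J(3, H))*Y = -714*(-1)*(-8 + 5*(-1))/(5*(-2 - 1))*(-28) = -714*(-1)*(-8 - 5)/(5*(-3))*(-28) = -714*(-1)*(-1)*(-13)/(5*3)*(-28) = -102*(-91/15)*(-28) = (3094/5)*(-28) = -86632/5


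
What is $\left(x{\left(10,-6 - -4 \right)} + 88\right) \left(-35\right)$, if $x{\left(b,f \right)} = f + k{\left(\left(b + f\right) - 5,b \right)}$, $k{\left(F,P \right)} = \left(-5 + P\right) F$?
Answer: $-3535$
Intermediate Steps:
$k{\left(F,P \right)} = F \left(-5 + P\right)$
$x{\left(b,f \right)} = f + \left(-5 + b\right) \left(-5 + b + f\right)$ ($x{\left(b,f \right)} = f + \left(\left(b + f\right) - 5\right) \left(-5 + b\right) = f + \left(-5 + b + f\right) \left(-5 + b\right) = f + \left(-5 + b\right) \left(-5 + b + f\right)$)
$\left(x{\left(10,-6 - -4 \right)} + 88\right) \left(-35\right) = \left(\left(\left(-6 - -4\right) + \left(-5 + 10\right) \left(-5 + 10 - 2\right)\right) + 88\right) \left(-35\right) = \left(\left(\left(-6 + 4\right) + 5 \left(-5 + 10 + \left(-6 + 4\right)\right)\right) + 88\right) \left(-35\right) = \left(\left(-2 + 5 \left(-5 + 10 - 2\right)\right) + 88\right) \left(-35\right) = \left(\left(-2 + 5 \cdot 3\right) + 88\right) \left(-35\right) = \left(\left(-2 + 15\right) + 88\right) \left(-35\right) = \left(13 + 88\right) \left(-35\right) = 101 \left(-35\right) = -3535$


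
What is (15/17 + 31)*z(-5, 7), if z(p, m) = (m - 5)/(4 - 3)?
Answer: 1084/17 ≈ 63.765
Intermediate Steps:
z(p, m) = -5 + m (z(p, m) = (-5 + m)/1 = (-5 + m)*1 = -5 + m)
(15/17 + 31)*z(-5, 7) = (15/17 + 31)*(-5 + 7) = (15*(1/17) + 31)*2 = (15/17 + 31)*2 = (542/17)*2 = 1084/17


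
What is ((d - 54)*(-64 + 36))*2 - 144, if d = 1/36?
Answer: 25906/9 ≈ 2878.4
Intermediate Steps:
d = 1/36 ≈ 0.027778
((d - 54)*(-64 + 36))*2 - 144 = ((1/36 - 54)*(-64 + 36))*2 - 144 = -1943/36*(-28)*2 - 144 = (13601/9)*2 - 144 = 27202/9 - 144 = 25906/9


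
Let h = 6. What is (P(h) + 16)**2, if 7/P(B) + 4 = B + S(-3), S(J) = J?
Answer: 81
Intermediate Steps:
P(B) = 7/(-7 + B) (P(B) = 7/(-4 + (B - 3)) = 7/(-4 + (-3 + B)) = 7/(-7 + B))
(P(h) + 16)**2 = (7/(-7 + 6) + 16)**2 = (7/(-1) + 16)**2 = (7*(-1) + 16)**2 = (-7 + 16)**2 = 9**2 = 81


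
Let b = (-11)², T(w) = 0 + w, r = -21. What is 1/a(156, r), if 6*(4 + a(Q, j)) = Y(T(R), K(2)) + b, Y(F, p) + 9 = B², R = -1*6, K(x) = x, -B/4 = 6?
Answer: 3/332 ≈ 0.0090361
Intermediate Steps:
B = -24 (B = -4*6 = -24)
R = -6
T(w) = w
Y(F, p) = 567 (Y(F, p) = -9 + (-24)² = -9 + 576 = 567)
b = 121
a(Q, j) = 332/3 (a(Q, j) = -4 + (567 + 121)/6 = -4 + (⅙)*688 = -4 + 344/3 = 332/3)
1/a(156, r) = 1/(332/3) = 3/332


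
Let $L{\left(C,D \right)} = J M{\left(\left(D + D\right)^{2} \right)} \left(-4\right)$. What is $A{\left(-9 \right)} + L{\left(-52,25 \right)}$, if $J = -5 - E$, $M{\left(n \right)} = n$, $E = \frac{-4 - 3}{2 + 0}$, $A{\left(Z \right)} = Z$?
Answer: $14991$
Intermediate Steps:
$E = - \frac{7}{2} \approx -3.5$
$J = - \frac{3}{2}$ ($J = -5 - - \frac{7}{2} = -5 + \frac{7}{2} = - \frac{3}{2} \approx -1.5$)
$L{\left(C,D \right)} = 24 D^{2}$ ($L{\left(C,D \right)} = - \frac{3 \left(D + D\right)^{2}}{2} \left(-4\right) = - \frac{3 \left(2 D\right)^{2}}{2} \left(-4\right) = - \frac{3 \cdot 4 D^{2}}{2} \left(-4\right) = - 6 D^{2} \left(-4\right) = 24 D^{2}$)
$A{\left(-9 \right)} + L{\left(-52,25 \right)} = -9 + 24 \cdot 25^{2} = -9 + 24 \cdot 625 = -9 + 15000 = 14991$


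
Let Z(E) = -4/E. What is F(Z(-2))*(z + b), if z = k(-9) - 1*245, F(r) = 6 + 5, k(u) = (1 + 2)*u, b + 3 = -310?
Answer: -6435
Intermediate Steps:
b = -313 (b = -3 - 310 = -313)
k(u) = 3*u
F(r) = 11
z = -272 (z = 3*(-9) - 1*245 = -27 - 245 = -272)
F(Z(-2))*(z + b) = 11*(-272 - 313) = 11*(-585) = -6435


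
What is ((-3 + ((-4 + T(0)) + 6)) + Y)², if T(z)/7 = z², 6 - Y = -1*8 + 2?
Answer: 121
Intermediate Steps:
Y = 12 (Y = 6 - (-1*8 + 2) = 6 - (-8 + 2) = 6 - 1*(-6) = 6 + 6 = 12)
T(z) = 7*z²
((-3 + ((-4 + T(0)) + 6)) + Y)² = ((-3 + ((-4 + 7*0²) + 6)) + 12)² = ((-3 + ((-4 + 7*0) + 6)) + 12)² = ((-3 + ((-4 + 0) + 6)) + 12)² = ((-3 + (-4 + 6)) + 12)² = ((-3 + 2) + 12)² = (-1 + 12)² = 11² = 121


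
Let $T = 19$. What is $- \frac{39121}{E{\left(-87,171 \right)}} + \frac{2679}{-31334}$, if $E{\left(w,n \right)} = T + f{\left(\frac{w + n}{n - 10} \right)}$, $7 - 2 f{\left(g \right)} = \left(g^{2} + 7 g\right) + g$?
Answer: $- \frac{1296972296599}{672208302} \approx -1929.4$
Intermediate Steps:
$f{\left(g \right)} = \frac{7}{2} - 4 g - \frac{g^{2}}{2}$ ($f{\left(g \right)} = \frac{7}{2} - \frac{\left(g^{2} + 7 g\right) + g}{2} = \frac{7}{2} - \frac{g^{2} + 8 g}{2} = \frac{7}{2} - \left(\frac{g^{2}}{2} + 4 g\right) = \frac{7}{2} - 4 g - \frac{g^{2}}{2}$)
$E{\left(w,n \right)} = \frac{45}{2} - \frac{4 \left(n + w\right)}{-10 + n} - \frac{\left(n + w\right)^{2}}{2 \left(-10 + n\right)^{2}}$ ($E{\left(w,n \right)} = 19 - \left(- \frac{7}{2} + \frac{\frac{1}{\left(n - 10\right)^{2}} \left(w + n\right)^{2}}{2} + \frac{4 \left(w + n\right)}{n - 10}\right) = 19 - \left(- \frac{7}{2} + \frac{\frac{1}{\left(-10 + n\right)^{2}} \left(n + w\right)^{2}}{2} + \frac{4 \left(n + w\right)}{-10 + n}\right) = 19 - \left(- \frac{7}{2} + \frac{\left(n + w\right)^{2}}{2 \left(-10 + n\right)^{2}} + \frac{4 \left(n + w\right)}{-10 + n}\right) = \frac{45}{2} - \frac{4 \left(n + w\right)}{-10 + n} - \frac{\left(n + w\right)^{2}}{2 \left(-10 + n\right)^{2}}$)
$- \frac{39121}{E{\left(-87,171 \right)}} + \frac{2679}{-31334} = - \frac{39121}{\frac{1}{2} \frac{1}{100 + 171^{2} - 3420} \left(4500 - \left(-87\right)^{2} - 140220 + 36 \cdot 171^{2} + 80 \left(-87\right) - 1710 \left(-87\right)\right)} + \frac{2679}{-31334} = - \frac{39121}{\frac{1}{2} \frac{1}{100 + 29241 - 3420} \left(4500 - 7569 - 140220 + 36 \cdot 29241 - 6960 + 148770\right)} + 2679 \left(- \frac{1}{31334}\right) = - \frac{39121}{\frac{1}{2} \cdot \frac{1}{25921} \left(4500 - 7569 - 140220 + 1052676 - 6960 + 148770\right)} - \frac{2679}{31334} = - \frac{39121}{\frac{1}{2} \cdot \frac{1}{25921} \cdot 1051197} - \frac{2679}{31334} = - \frac{39121}{\frac{21453}{1058}} - \frac{2679}{31334} = \left(-39121\right) \frac{1058}{21453} - \frac{2679}{31334} = - \frac{41390018}{21453} - \frac{2679}{31334} = - \frac{1296972296599}{672208302}$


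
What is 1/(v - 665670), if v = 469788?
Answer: -1/195882 ≈ -5.1051e-6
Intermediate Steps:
1/(v - 665670) = 1/(469788 - 665670) = 1/(-195882) = -1/195882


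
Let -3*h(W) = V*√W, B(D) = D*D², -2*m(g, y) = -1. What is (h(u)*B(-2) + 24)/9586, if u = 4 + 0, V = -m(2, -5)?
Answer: 32/14379 ≈ 0.0022255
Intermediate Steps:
m(g, y) = ½ (m(g, y) = -½*(-1) = ½)
B(D) = D³
V = -½ (V = -1*½ = -½ ≈ -0.50000)
u = 4
h(W) = √W/6 (h(W) = -(-1)*√W/6 = √W/6)
(h(u)*B(-2) + 24)/9586 = ((√4/6)*(-2)³ + 24)/9586 = (((⅙)*2)*(-8) + 24)*(1/9586) = ((⅓)*(-8) + 24)*(1/9586) = (-8/3 + 24)*(1/9586) = (64/3)*(1/9586) = 32/14379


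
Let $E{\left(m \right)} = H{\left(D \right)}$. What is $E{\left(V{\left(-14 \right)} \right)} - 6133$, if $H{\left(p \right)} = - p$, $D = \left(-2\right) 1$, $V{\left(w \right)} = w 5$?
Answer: $-6131$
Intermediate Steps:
$V{\left(w \right)} = 5 w$
$D = -2$
$E{\left(m \right)} = 2$ ($E{\left(m \right)} = \left(-1\right) \left(-2\right) = 2$)
$E{\left(V{\left(-14 \right)} \right)} - 6133 = 2 - 6133 = -6131$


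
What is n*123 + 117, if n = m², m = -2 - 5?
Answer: 6144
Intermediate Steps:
m = -7
n = 49 (n = (-7)² = 49)
n*123 + 117 = 49*123 + 117 = 6027 + 117 = 6144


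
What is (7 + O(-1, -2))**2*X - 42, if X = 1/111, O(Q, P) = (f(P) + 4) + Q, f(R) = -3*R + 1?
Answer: -4373/111 ≈ -39.396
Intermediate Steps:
f(R) = 1 - 3*R
O(Q, P) = 5 + Q - 3*P (O(Q, P) = ((1 - 3*P) + 4) + Q = (5 - 3*P) + Q = 5 + Q - 3*P)
X = 1/111 ≈ 0.0090090
(7 + O(-1, -2))**2*X - 42 = (7 + (5 - 1 - 3*(-2)))**2*(1/111) - 42 = (7 + (5 - 1 + 6))**2*(1/111) - 42 = (7 + 10)**2*(1/111) - 42 = 17**2*(1/111) - 42 = 289*(1/111) - 42 = 289/111 - 42 = -4373/111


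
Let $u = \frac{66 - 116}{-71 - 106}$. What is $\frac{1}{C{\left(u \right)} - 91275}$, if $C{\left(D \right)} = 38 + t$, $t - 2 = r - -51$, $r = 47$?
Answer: $- \frac{1}{91137} \approx -1.0972 \cdot 10^{-5}$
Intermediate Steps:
$u = \frac{50}{177}$ ($u = - \frac{50}{-177} = \left(-50\right) \left(- \frac{1}{177}\right) = \frac{50}{177} \approx 0.28249$)
$t = 100$ ($t = 2 + \left(47 - -51\right) = 2 + \left(47 + 51\right) = 2 + 98 = 100$)
$C{\left(D \right)} = 138$ ($C{\left(D \right)} = 38 + 100 = 138$)
$\frac{1}{C{\left(u \right)} - 91275} = \frac{1}{138 - 91275} = \frac{1}{-91137} = - \frac{1}{91137}$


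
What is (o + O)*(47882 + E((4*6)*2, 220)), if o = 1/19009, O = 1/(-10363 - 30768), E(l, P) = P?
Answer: 1064112444/781859179 ≈ 1.3610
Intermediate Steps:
O = -1/41131 (O = 1/(-41131) = -1/41131 ≈ -2.4313e-5)
o = 1/19009 ≈ 5.2607e-5
(o + O)*(47882 + E((4*6)*2, 220)) = (1/19009 - 1/41131)*(47882 + 220) = (22122/781859179)*48102 = 1064112444/781859179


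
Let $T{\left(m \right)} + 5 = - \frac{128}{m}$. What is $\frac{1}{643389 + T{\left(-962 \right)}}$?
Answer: $\frac{481}{309467768} \approx 1.5543 \cdot 10^{-6}$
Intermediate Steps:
$T{\left(m \right)} = -5 - \frac{128}{m}$
$\frac{1}{643389 + T{\left(-962 \right)}} = \frac{1}{643389 - \left(5 + \frac{128}{-962}\right)} = \frac{1}{643389 - \frac{2341}{481}} = \frac{1}{\frac{309467768}{481}} = \frac{481}{309467768}$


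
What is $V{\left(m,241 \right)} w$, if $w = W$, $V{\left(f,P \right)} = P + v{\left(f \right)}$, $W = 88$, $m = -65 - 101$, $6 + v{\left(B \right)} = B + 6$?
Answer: $6600$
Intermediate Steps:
$v{\left(B \right)} = B$ ($v{\left(B \right)} = -6 + \left(B + 6\right) = -6 + \left(6 + B\right) = B$)
$m = -166$
$V{\left(f,P \right)} = P + f$
$w = 88$
$V{\left(m,241 \right)} w = \left(241 - 166\right) 88 = 75 \cdot 88 = 6600$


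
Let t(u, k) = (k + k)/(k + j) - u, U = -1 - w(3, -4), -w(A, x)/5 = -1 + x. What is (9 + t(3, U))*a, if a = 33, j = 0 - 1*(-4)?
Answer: 276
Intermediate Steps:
w(A, x) = 5 - 5*x (w(A, x) = -5*(-1 + x) = 5 - 5*x)
j = 4 (j = 0 + 4 = 4)
U = -26 (U = -1 - (5 - 5*(-4)) = -1 - (5 + 20) = -1 - 1*25 = -1 - 25 = -26)
t(u, k) = -u + 2*k/(4 + k) (t(u, k) = (k + k)/(k + 4) - u = (2*k)/(4 + k) - u = 2*k/(4 + k) - u = -u + 2*k/(4 + k))
(9 + t(3, U))*a = (9 + (-4*3 + 2*(-26) - 1*(-26)*3)/(4 - 26))*33 = (9 + (-12 - 52 + 78)/(-22))*33 = (9 - 1/22*14)*33 = (9 - 7/11)*33 = (92/11)*33 = 276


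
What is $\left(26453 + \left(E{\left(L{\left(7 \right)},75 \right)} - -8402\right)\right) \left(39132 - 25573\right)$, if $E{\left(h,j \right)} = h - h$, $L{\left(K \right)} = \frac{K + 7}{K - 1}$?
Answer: $472598945$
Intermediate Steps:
$L{\left(K \right)} = \frac{7 + K}{-1 + K}$
$E{\left(h,j \right)} = 0$
$\left(26453 + \left(E{\left(L{\left(7 \right)},75 \right)} - -8402\right)\right) \left(39132 - 25573\right) = \left(26453 + \left(0 - -8402\right)\right) \left(39132 - 25573\right) = \left(26453 + \left(0 + 8402\right)\right) 13559 = \left(26453 + 8402\right) 13559 = 34855 \cdot 13559 = 472598945$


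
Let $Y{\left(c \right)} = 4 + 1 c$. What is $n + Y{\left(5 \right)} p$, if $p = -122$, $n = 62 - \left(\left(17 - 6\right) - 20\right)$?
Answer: $-1027$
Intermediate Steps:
$Y{\left(c \right)} = 4 + c$
$n = 71$ ($n = 62 - \left(11 - 20\right) = 62 - -9 = 62 + 9 = 71$)
$n + Y{\left(5 \right)} p = 71 + \left(4 + 5\right) \left(-122\right) = 71 + 9 \left(-122\right) = 71 - 1098 = -1027$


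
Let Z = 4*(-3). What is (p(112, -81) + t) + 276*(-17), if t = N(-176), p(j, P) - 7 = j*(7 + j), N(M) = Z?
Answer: 8631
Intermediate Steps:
Z = -12
N(M) = -12
p(j, P) = 7 + j*(7 + j)
t = -12
(p(112, -81) + t) + 276*(-17) = ((7 + 112² + 7*112) - 12) + 276*(-17) = ((7 + 12544 + 784) - 12) - 4692 = (13335 - 12) - 4692 = 13323 - 4692 = 8631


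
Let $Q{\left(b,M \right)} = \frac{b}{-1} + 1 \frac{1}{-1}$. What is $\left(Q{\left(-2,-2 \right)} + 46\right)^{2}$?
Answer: $2209$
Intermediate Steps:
$Q{\left(b,M \right)} = -1 - b$ ($Q{\left(b,M \right)} = b \left(-1\right) + 1 \left(-1\right) = - b - 1 = -1 - b$)
$\left(Q{\left(-2,-2 \right)} + 46\right)^{2} = \left(\left(-1 - -2\right) + 46\right)^{2} = \left(\left(-1 + 2\right) + 46\right)^{2} = \left(1 + 46\right)^{2} = 47^{2} = 2209$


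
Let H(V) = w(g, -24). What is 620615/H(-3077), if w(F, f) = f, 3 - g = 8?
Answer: -620615/24 ≈ -25859.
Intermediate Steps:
g = -5 (g = 3 - 1*8 = 3 - 8 = -5)
H(V) = -24
620615/H(-3077) = 620615/(-24) = 620615*(-1/24) = -620615/24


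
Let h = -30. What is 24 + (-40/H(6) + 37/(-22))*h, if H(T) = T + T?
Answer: 1919/11 ≈ 174.45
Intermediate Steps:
H(T) = 2*T
24 + (-40/H(6) + 37/(-22))*h = 24 + (-40/(2*6) + 37/(-22))*(-30) = 24 + (-40/12 + 37*(-1/22))*(-30) = 24 + (-40*1/12 - 37/22)*(-30) = 24 + (-10/3 - 37/22)*(-30) = 24 - 331/66*(-30) = 24 + 1655/11 = 1919/11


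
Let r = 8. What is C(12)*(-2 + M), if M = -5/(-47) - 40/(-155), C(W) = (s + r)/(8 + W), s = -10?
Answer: 2383/14570 ≈ 0.16356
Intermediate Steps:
C(W) = -2/(8 + W) (C(W) = (-10 + 8)/(8 + W) = -2/(8 + W))
M = 531/1457 (M = -5*(-1/47) - 40*(-1/155) = 5/47 + 8/31 = 531/1457 ≈ 0.36445)
C(12)*(-2 + M) = (-2/(8 + 12))*(-2 + 531/1457) = -2/20*(-2383/1457) = -2*1/20*(-2383/1457) = -⅒*(-2383/1457) = 2383/14570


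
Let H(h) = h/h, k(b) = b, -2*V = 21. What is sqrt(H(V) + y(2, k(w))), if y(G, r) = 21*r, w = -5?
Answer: 2*I*sqrt(26) ≈ 10.198*I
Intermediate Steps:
V = -21/2 (V = -1/2*21 = -21/2 ≈ -10.500)
H(h) = 1
sqrt(H(V) + y(2, k(w))) = sqrt(1 + 21*(-5)) = sqrt(1 - 105) = sqrt(-104) = 2*I*sqrt(26)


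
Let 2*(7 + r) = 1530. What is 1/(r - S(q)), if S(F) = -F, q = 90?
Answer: 1/848 ≈ 0.0011792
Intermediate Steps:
r = 758 (r = -7 + (½)*1530 = -7 + 765 = 758)
1/(r - S(q)) = 1/(758 - (-1)*90) = 1/(758 - 1*(-90)) = 1/(758 + 90) = 1/848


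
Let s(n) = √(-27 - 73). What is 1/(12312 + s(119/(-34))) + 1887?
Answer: 71510436285/37896361 - 5*I/75792722 ≈ 1887.0 - 6.5969e-8*I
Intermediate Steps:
s(n) = 10*I (s(n) = √(-100) = 10*I)
1/(12312 + s(119/(-34))) + 1887 = 1/(12312 + 10*I) + 1887 = (12312 - 10*I)/151585444 + 1887 = 1887 + (12312 - 10*I)/151585444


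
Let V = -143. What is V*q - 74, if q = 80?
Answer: -11514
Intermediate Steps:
V*q - 74 = -143*80 - 74 = -11440 - 74 = -11514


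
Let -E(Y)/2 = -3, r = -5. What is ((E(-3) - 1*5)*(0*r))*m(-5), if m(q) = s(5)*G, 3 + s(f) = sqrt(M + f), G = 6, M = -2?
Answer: 0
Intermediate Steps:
E(Y) = 6 (E(Y) = -2*(-3) = 6)
s(f) = -3 + sqrt(-2 + f)
m(q) = -18 + 6*sqrt(3) (m(q) = (-3 + sqrt(-2 + 5))*6 = (-3 + sqrt(3))*6 = -18 + 6*sqrt(3))
((E(-3) - 1*5)*(0*r))*m(-5) = ((6 - 1*5)*(0*(-5)))*(-18 + 6*sqrt(3)) = ((6 - 5)*0)*(-18 + 6*sqrt(3)) = (1*0)*(-18 + 6*sqrt(3)) = 0*(-18 + 6*sqrt(3)) = 0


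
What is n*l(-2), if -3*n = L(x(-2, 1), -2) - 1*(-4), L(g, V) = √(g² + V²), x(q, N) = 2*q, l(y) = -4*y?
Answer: -32/3 - 16*√5/3 ≈ -22.592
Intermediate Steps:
L(g, V) = √(V² + g²)
n = -4/3 - 2*√5/3 (n = -(√((-2)² + (2*(-2))²) - 1*(-4))/3 = -(√(4 + (-4)²) + 4)/3 = -(√(4 + 16) + 4)/3 = -(√20 + 4)/3 = -(2*√5 + 4)/3 = -(4 + 2*√5)/3 = -4/3 - 2*√5/3 ≈ -2.8240)
n*l(-2) = (-4/3 - 2*√5/3)*(-4*(-2)) = (-4/3 - 2*√5/3)*8 = -32/3 - 16*√5/3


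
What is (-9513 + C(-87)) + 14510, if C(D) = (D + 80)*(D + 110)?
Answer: 4836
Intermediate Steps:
C(D) = (80 + D)*(110 + D)
(-9513 + C(-87)) + 14510 = (-9513 + (8800 + (-87)² + 190*(-87))) + 14510 = (-9513 + (8800 + 7569 - 16530)) + 14510 = (-9513 - 161) + 14510 = -9674 + 14510 = 4836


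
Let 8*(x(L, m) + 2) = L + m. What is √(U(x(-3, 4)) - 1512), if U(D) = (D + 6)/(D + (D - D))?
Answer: I*√37855/5 ≈ 38.913*I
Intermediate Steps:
x(L, m) = -2 + L/8 + m/8 (x(L, m) = -2 + (L + m)/8 = -2 + (L/8 + m/8) = -2 + L/8 + m/8)
U(D) = (6 + D)/D (U(D) = (6 + D)/(D + 0) = (6 + D)/D)
√(U(x(-3, 4)) - 1512) = √((6 + (-2 + (⅛)*(-3) + (⅛)*4))/(-2 + (⅛)*(-3) + (⅛)*4) - 1512) = √((6 + (-2 - 3/8 + ½))/(-2 - 3/8 + ½) - 1512) = √((6 - 15/8)/(-15/8) - 1512) = √(-8/15*33/8 - 1512) = √(-11/5 - 1512) = √(-7571/5) = I*√37855/5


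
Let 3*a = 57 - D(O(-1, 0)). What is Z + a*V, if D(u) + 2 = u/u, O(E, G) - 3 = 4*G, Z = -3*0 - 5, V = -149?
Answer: -8657/3 ≈ -2885.7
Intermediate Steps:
Z = -5 (Z = 0 - 5 = -5)
O(E, G) = 3 + 4*G
D(u) = -1 (D(u) = -2 + u/u = -2 + 1 = -1)
a = 58/3 (a = (57 - 1*(-1))/3 = (57 + 1)/3 = (⅓)*58 = 58/3 ≈ 19.333)
Z + a*V = -5 + (58/3)*(-149) = -5 - 8642/3 = -8657/3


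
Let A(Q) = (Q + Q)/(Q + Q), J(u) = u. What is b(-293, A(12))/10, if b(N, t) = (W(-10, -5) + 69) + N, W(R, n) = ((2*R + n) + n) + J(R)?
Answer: -132/5 ≈ -26.400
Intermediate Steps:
W(R, n) = 2*n + 3*R (W(R, n) = ((2*R + n) + n) + R = ((n + 2*R) + n) + R = (2*R + 2*n) + R = 2*n + 3*R)
A(Q) = 1 (A(Q) = (2*Q)/((2*Q)) = (2*Q)*(1/(2*Q)) = 1)
b(N, t) = 29 + N (b(N, t) = ((2*(-5) + 3*(-10)) + 69) + N = ((-10 - 30) + 69) + N = (-40 + 69) + N = 29 + N)
b(-293, A(12))/10 = (29 - 293)/10 = -264*⅒ = -132/5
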